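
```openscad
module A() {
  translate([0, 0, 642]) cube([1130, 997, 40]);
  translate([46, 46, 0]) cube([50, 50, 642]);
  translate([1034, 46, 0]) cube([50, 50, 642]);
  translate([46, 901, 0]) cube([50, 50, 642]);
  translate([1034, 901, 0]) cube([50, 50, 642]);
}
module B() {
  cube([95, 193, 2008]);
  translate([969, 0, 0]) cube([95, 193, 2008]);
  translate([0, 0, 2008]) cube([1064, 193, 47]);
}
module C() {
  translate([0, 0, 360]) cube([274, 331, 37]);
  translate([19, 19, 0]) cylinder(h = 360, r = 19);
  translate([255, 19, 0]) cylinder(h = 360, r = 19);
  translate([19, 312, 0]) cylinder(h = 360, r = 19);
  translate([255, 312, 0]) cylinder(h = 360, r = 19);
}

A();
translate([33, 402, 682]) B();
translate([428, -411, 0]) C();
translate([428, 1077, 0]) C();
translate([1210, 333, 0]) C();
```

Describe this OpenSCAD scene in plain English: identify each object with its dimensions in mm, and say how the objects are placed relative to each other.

A is a table: top 1130 mm (x) × 997 mm (y), 40 mm thick, upper face at z = 682 mm, on four 50×50 mm square legs, each inset 46 mm from the nearest pair of top edges, running from z = 0 to the bottom of the top.

B is a door frame. The clear opening is 874 mm wide and 2008 mm high. Two 95 mm wide jambs, 193 mm deep, stand either side of the opening from the floor to the top of the opening. A 47 mm thick head sits across the top of both jambs, spanning the full outside width of the frame.

C is a four-legged stool. The seat is a 274×331×37 mm slab whose top surface is at z = 397 mm; four round legs, each 38 mm in diameter, run from the floor (z = 0) to the underside of the seat, each leg's axis is inset half a diameter from the nearest pair of seat edges (so the leg's bounding box is flush with the corner).

The door frame is on top of the table, centred. Three stools sit around the table at the −y, +y, +x sides.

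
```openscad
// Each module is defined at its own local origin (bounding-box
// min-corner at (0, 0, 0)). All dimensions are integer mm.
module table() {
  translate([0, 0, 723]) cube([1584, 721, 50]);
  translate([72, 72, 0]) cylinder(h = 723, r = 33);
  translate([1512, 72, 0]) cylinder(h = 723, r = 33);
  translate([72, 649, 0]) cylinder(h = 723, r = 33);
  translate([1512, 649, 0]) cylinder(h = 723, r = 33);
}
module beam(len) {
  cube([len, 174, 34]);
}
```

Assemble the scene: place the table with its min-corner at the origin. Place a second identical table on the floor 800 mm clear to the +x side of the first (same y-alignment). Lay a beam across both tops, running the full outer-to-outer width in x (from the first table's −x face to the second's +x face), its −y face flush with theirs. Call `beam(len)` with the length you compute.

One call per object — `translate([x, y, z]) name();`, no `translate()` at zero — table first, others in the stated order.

table();
translate([2384, 0, 0]) table();
translate([0, 0, 773]) beam(3968);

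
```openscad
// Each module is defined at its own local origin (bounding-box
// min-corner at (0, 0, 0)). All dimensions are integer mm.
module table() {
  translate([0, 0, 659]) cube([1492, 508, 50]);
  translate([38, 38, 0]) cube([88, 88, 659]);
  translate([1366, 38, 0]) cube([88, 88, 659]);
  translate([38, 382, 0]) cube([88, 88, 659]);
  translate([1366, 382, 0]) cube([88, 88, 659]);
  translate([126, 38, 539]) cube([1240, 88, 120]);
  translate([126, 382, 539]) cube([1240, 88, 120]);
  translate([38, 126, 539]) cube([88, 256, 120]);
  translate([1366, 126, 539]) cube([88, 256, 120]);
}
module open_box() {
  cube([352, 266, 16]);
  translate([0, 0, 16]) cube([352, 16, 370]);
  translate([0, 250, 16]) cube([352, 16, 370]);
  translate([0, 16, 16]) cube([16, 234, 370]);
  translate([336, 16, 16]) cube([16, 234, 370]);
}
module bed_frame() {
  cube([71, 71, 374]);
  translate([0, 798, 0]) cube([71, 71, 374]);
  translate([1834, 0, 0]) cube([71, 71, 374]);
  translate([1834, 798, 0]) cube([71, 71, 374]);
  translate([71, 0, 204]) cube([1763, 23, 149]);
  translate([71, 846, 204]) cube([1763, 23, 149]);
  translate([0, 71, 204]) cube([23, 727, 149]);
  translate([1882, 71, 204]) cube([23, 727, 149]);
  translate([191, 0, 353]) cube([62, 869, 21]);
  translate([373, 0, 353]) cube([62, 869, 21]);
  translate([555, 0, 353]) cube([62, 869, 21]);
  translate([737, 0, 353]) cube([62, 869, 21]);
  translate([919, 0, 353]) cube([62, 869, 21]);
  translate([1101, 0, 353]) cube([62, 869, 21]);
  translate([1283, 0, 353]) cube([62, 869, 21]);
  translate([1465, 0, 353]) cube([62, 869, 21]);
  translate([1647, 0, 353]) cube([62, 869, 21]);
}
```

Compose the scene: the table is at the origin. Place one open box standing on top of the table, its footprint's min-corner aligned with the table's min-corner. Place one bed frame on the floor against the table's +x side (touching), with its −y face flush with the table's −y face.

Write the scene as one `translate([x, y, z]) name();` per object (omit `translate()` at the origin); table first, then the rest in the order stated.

table();
translate([0, 0, 709]) open_box();
translate([1492, 0, 0]) bed_frame();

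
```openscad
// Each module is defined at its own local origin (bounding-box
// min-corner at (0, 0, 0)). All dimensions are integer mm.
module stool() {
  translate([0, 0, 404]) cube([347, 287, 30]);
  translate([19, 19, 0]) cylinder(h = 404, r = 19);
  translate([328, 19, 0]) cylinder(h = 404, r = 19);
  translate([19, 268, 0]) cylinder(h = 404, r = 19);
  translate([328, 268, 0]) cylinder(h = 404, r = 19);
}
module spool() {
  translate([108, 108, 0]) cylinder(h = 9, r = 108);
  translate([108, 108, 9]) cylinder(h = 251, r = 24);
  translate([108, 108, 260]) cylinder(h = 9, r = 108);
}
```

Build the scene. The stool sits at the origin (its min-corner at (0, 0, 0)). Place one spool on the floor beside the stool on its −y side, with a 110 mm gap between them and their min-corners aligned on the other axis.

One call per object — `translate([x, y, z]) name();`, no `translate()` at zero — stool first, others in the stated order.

stool();
translate([0, -326, 0]) spool();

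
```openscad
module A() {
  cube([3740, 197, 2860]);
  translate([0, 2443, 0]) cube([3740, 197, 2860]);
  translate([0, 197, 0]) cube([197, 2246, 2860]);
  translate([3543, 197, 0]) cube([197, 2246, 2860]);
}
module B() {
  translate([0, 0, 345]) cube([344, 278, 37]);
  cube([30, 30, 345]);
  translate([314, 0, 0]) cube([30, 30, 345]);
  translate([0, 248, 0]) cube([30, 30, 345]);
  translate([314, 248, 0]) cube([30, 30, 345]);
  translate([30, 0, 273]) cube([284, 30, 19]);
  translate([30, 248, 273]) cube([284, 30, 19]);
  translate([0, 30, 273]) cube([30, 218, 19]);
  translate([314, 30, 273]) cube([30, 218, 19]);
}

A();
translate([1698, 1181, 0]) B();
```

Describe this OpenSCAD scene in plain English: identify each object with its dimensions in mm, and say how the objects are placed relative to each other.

A is a box-shaped house frame (walls only): outside footprint 3740×2640 mm, wall height 2860 mm, wall thickness 197 mm. The two y-facing walls run the full x-width; the two x-facing walls fit between the inner faces of the y-facing walls.

B is a simple wooden stool: a rectangular seat 344 mm (x) by 278 mm (y), 37 mm thick, top face at z = 382 mm, on four square legs, each 30×30 mm in cross-section. The legs rest on z = 0, each flush with a corner of the seat. Four stretchers, 30 mm wide and 19 mm tall, connect adjacent legs with their undersides at z = 273 mm, each running between the inner faces of the legs it joins and aligned with the legs' outer faces on the other axis.

The stool sits inside the house frame, centred.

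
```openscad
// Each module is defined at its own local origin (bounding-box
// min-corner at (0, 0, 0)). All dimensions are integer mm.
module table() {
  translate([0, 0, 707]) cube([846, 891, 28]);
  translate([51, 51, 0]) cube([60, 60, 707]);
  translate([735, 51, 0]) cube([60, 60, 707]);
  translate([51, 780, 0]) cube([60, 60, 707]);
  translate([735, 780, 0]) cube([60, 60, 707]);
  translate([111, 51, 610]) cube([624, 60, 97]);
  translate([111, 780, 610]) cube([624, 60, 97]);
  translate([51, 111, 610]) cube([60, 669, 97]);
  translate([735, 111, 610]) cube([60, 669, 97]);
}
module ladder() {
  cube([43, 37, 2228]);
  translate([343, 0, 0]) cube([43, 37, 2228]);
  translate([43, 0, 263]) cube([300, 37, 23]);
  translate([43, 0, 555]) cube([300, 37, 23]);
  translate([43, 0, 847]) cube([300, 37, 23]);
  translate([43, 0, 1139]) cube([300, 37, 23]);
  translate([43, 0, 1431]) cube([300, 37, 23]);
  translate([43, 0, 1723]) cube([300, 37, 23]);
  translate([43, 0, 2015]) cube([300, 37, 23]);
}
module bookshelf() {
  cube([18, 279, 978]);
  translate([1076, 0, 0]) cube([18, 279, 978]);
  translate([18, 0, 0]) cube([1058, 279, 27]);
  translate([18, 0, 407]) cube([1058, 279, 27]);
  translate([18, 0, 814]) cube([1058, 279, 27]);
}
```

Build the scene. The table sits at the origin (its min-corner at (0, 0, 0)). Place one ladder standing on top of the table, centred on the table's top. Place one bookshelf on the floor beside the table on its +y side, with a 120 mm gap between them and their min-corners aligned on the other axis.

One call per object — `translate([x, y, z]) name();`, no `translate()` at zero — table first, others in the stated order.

table();
translate([230, 427, 735]) ladder();
translate([0, 1011, 0]) bookshelf();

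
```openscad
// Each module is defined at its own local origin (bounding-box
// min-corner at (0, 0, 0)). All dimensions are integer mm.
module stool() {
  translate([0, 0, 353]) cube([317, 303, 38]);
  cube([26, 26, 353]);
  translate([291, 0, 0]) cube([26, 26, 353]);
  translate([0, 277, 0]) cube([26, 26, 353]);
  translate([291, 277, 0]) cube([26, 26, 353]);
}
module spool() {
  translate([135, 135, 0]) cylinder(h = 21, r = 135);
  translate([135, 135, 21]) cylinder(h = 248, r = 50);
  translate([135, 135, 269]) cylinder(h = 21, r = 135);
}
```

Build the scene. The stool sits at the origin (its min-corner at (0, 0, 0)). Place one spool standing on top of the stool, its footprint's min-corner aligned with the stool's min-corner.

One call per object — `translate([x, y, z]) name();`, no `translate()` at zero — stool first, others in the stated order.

stool();
translate([0, 0, 391]) spool();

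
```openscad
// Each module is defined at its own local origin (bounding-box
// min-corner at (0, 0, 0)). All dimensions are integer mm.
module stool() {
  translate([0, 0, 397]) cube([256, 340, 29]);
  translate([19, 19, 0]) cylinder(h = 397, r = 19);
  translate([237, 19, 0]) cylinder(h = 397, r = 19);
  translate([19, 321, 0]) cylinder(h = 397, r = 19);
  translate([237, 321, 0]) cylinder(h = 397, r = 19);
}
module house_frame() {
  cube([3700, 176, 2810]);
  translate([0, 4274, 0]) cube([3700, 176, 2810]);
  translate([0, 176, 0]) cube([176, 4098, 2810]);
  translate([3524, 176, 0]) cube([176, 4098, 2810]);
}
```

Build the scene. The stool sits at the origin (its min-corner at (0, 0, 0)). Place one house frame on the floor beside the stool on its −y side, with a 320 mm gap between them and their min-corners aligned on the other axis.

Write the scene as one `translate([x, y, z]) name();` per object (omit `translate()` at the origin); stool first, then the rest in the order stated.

stool();
translate([0, -4770, 0]) house_frame();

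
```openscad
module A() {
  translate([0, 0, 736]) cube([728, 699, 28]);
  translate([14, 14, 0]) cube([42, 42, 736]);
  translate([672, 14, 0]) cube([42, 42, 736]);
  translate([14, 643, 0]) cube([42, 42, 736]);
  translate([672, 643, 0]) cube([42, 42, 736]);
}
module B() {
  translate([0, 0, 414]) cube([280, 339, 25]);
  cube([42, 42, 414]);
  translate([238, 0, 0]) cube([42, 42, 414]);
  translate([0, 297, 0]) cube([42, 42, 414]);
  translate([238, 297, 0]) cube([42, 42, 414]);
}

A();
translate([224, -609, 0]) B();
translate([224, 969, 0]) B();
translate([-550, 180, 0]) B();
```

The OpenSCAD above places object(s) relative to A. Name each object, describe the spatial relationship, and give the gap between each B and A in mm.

Each stool's nearest face is 270 mm from the table's bounding box.

A is a table. B is a stool. Three stools sit around the table at the −y, +y, −x sides. The gap between each stool and the table is 270 mm.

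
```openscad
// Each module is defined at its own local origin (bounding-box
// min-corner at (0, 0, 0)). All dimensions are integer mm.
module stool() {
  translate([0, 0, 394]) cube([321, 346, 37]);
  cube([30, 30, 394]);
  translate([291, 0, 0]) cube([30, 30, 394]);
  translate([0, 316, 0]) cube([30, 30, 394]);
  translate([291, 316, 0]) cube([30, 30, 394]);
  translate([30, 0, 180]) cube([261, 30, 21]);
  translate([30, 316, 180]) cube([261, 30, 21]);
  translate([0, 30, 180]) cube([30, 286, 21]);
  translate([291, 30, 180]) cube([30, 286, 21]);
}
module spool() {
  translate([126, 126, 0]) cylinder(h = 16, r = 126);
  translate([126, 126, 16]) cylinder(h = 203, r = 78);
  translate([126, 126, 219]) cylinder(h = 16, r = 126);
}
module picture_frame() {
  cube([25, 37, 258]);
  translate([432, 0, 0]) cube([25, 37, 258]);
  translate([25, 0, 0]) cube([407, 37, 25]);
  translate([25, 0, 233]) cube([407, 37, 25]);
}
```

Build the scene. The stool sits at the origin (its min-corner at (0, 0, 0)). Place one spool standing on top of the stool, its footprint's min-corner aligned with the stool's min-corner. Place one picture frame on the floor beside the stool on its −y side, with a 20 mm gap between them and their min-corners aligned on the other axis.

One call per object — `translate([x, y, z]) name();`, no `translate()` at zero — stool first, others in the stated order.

stool();
translate([0, 0, 431]) spool();
translate([0, -57, 0]) picture_frame();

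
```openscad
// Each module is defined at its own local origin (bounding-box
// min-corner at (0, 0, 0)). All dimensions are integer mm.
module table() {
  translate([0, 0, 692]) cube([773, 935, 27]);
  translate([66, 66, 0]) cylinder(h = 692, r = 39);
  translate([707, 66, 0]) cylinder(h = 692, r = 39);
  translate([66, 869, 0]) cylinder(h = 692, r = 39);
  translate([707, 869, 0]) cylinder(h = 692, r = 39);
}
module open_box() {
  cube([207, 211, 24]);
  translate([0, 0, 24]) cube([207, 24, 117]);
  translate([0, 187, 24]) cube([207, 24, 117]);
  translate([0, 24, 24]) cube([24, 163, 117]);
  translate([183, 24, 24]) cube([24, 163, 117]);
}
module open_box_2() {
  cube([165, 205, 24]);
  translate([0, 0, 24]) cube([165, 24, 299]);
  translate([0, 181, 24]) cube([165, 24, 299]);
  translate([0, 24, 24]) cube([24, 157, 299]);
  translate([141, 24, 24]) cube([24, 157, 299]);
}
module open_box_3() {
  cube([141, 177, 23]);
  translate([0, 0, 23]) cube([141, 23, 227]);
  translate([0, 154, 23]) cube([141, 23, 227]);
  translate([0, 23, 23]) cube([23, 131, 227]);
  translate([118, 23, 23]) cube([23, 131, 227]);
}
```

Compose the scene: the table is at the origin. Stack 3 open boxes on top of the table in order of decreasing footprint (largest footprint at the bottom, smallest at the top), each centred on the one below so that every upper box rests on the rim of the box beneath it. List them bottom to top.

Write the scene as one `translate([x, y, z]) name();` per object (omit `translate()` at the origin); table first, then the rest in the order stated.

table();
translate([283, 362, 719]) open_box();
translate([304, 365, 860]) open_box_2();
translate([316, 379, 1183]) open_box_3();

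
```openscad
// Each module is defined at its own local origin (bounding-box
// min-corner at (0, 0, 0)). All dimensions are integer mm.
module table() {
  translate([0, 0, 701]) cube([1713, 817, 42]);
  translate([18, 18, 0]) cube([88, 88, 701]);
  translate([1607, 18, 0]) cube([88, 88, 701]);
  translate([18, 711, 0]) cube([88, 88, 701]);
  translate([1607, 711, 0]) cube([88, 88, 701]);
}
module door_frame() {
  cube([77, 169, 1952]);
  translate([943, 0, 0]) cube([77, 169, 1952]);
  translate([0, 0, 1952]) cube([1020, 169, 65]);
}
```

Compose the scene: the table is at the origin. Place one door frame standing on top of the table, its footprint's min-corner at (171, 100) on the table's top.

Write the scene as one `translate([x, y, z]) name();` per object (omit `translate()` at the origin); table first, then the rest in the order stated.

table();
translate([171, 100, 743]) door_frame();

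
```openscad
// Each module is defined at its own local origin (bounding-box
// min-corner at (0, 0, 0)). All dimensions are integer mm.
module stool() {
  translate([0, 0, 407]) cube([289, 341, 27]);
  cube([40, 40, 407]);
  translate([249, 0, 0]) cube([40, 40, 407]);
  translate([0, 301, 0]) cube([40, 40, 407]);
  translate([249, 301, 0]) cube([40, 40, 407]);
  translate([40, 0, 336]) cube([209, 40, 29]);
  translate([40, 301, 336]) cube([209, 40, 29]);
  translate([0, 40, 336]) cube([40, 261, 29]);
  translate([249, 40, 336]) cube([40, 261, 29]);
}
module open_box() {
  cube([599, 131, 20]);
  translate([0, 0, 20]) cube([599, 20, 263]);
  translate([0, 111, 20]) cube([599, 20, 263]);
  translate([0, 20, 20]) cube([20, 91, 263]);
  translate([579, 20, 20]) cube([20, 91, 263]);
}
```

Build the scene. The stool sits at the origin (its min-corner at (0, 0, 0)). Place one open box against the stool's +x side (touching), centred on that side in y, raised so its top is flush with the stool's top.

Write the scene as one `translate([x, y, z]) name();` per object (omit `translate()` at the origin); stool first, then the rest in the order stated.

stool();
translate([289, 105, 151]) open_box();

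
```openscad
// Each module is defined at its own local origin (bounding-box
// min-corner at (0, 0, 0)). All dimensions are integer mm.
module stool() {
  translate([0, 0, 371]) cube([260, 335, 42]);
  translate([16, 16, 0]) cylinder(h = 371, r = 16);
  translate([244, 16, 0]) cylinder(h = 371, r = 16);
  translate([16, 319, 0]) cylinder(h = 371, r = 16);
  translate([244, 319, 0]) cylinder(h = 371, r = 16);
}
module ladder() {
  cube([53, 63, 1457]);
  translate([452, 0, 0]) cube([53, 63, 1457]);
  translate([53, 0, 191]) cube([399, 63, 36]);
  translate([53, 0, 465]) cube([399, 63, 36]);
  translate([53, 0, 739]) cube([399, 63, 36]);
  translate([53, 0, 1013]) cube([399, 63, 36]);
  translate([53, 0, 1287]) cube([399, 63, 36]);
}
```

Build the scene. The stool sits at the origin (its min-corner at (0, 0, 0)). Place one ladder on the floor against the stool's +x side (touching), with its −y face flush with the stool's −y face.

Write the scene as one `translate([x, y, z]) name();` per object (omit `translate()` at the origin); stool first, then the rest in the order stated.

stool();
translate([260, 0, 0]) ladder();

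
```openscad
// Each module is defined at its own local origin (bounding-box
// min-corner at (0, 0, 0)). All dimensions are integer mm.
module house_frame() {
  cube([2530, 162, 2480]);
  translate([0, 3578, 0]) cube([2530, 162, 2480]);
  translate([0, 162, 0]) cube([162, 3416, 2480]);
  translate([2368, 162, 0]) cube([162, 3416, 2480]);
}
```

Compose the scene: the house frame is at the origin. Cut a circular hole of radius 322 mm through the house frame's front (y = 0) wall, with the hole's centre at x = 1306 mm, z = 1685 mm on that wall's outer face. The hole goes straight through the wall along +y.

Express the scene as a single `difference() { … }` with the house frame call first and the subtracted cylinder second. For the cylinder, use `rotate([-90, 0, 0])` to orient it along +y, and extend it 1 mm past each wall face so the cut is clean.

difference() {
  house_frame();
  translate([1306, -1, 1685]) rotate([-90, 0, 0]) cylinder(h = 164, r = 322);
}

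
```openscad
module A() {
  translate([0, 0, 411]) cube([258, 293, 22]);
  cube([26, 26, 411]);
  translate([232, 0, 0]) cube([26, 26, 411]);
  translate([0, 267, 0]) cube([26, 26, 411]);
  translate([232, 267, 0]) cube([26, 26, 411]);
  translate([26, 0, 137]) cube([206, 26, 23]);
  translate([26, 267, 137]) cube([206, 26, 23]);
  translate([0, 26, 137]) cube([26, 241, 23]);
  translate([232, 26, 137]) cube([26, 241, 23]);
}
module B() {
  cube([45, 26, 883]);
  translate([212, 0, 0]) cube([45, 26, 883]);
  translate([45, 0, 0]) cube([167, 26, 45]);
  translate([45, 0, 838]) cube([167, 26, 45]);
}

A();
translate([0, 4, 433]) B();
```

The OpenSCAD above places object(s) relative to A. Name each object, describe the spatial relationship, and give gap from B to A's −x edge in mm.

The picture frame's min-x is at 0; the stool's min-x is 0; gap = 0 mm.

A is a stool. B is a picture frame. The picture frame is on top of the stool. The gap from the picture frame to the stool's −x edge is 0 mm.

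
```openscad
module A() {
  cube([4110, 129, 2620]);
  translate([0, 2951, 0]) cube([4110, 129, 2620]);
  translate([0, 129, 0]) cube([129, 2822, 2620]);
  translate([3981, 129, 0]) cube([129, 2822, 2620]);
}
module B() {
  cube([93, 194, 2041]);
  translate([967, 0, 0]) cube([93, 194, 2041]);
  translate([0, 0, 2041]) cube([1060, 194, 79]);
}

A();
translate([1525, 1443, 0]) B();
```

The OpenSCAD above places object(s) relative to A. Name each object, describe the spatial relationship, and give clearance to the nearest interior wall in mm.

Clearances: x = 1396, y = 1314; minimum 1314 mm.

A is a house frame. B is a door frame. The door frame sits inside the house frame, centred. The clearance to the nearest interior wall is 1314 mm.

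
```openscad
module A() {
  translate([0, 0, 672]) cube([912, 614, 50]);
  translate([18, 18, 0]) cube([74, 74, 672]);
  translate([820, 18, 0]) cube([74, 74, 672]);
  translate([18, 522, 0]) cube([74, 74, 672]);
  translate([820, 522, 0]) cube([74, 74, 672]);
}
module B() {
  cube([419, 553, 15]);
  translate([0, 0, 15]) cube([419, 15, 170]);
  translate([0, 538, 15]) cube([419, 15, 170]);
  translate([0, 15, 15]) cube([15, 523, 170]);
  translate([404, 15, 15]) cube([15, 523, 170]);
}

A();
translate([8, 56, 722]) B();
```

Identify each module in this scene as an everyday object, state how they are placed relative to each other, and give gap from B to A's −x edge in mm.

A is a table. B is an open box. The open box is on top of the table. The gap from the open box to the table's −x edge is 8 mm.

The open box's min-x is at 8; the table's min-x is 0; gap = 8 mm.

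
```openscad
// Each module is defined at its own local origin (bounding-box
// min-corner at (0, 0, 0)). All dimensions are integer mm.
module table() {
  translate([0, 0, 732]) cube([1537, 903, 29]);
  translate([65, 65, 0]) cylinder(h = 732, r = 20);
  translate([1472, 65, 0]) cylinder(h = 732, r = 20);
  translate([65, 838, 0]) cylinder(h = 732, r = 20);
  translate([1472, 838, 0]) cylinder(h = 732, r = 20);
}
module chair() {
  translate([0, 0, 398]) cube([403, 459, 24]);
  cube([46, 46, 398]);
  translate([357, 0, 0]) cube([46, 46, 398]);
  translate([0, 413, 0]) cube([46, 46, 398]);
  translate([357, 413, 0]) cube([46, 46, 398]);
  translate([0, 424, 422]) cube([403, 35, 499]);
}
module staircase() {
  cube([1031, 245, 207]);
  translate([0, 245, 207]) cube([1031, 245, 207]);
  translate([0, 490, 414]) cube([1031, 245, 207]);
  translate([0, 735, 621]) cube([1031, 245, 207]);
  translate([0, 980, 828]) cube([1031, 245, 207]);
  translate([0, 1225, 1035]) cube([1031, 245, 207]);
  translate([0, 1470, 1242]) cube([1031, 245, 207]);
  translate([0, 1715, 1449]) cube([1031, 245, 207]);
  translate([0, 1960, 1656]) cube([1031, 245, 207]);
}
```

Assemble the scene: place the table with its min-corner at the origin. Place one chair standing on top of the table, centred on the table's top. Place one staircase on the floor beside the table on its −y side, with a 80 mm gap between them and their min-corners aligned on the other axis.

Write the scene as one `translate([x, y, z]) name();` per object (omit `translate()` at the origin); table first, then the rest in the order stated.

table();
translate([567, 222, 761]) chair();
translate([0, -2285, 0]) staircase();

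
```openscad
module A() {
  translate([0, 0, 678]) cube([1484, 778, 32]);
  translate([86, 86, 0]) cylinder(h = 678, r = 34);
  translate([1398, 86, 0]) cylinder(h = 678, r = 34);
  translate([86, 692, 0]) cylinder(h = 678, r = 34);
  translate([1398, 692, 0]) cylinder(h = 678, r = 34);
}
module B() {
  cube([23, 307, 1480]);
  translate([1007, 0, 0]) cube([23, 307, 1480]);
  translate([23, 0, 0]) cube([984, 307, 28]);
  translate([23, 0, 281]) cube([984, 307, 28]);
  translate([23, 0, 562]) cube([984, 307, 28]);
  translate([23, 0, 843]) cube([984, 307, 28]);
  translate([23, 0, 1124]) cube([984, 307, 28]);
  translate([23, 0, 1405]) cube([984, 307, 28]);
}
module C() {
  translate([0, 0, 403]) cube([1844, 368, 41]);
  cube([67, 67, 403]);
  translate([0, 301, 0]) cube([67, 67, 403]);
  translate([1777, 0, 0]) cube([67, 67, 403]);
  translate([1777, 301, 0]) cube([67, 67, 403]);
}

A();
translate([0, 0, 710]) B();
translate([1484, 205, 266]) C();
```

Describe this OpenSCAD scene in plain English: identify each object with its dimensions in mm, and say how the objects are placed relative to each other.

A is a table: top 1484 mm (x) × 778 mm (y), 32 mm thick, upper face at z = 710 mm, on four round legs of 68 mm diameter, each leg's bounding box inset 52 mm from the nearest pair of top edges, running from z = 0 to the bottom of the top.

B is an open bookshelf. Two side panels, each 23 mm thick, 307 mm deep and 1480 mm tall, stand 1030 mm apart (outside-to-outside). Between them sit 6 shelves, each 28 mm thick and 307 mm deep, spanning the full gap between the sides. The bottom shelf rests on the floor (its underside at z = 0) and the clear gap between one shelf's top and the next shelf's underside is 253 mm.

C is a long wooden bench with a 1844 mm (x) × 368 mm (y) seat, 41 mm thick, its top surface 444 mm above the floor. Four 67 mm square legs at the seat corners, flush with the edges, run from z = 0 to the seat underside.

The bookshelf is on top of the table. The bench is beside the table with their tops flush at z = 710.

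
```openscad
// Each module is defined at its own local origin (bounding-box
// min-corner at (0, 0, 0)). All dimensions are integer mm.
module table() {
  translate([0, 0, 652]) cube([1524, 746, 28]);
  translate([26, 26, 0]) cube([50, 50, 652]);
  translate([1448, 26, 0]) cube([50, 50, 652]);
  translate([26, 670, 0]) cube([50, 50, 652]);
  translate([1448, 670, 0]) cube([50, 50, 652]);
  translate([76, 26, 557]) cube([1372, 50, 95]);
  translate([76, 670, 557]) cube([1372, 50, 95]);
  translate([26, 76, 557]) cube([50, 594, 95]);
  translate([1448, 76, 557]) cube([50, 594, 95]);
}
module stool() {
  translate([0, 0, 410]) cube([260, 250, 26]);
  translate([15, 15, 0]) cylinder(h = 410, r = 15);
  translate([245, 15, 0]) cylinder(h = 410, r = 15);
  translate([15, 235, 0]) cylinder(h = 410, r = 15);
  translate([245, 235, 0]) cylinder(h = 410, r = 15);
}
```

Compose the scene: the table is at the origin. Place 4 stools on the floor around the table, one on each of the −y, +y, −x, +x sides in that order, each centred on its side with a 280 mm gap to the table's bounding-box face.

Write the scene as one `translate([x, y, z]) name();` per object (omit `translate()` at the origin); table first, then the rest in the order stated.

table();
translate([632, -530, 0]) stool();
translate([632, 1026, 0]) stool();
translate([-540, 248, 0]) stool();
translate([1804, 248, 0]) stool();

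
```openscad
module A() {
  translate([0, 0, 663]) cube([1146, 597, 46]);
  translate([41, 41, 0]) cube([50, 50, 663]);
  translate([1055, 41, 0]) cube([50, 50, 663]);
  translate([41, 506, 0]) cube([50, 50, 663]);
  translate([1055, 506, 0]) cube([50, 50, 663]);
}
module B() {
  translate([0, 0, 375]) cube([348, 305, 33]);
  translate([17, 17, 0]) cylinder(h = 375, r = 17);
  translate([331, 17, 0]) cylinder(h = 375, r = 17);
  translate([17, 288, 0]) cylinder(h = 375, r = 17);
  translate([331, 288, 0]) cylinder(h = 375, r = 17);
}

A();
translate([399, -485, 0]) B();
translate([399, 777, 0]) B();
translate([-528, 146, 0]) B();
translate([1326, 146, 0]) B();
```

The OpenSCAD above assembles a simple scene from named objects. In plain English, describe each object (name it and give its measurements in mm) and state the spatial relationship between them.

A is a table: top 1146 mm (x) × 597 mm (y), 46 mm thick, upper face at z = 709 mm, on four 50×50 mm square legs, each inset 41 mm from the nearest pair of top edges, running from z = 0 to the bottom of the top.

B is a four-legged stool. The seat is a 348×305×33 mm slab whose top surface is at z = 408 mm; four round legs, each 34 mm in diameter, run from the floor (z = 0) to the underside of the seat, each leg's axis is inset half a diameter from the nearest pair of seat edges (so the leg's bounding box is flush with the corner).

Four stools sit around the table at the −y, +y, −x, +x sides.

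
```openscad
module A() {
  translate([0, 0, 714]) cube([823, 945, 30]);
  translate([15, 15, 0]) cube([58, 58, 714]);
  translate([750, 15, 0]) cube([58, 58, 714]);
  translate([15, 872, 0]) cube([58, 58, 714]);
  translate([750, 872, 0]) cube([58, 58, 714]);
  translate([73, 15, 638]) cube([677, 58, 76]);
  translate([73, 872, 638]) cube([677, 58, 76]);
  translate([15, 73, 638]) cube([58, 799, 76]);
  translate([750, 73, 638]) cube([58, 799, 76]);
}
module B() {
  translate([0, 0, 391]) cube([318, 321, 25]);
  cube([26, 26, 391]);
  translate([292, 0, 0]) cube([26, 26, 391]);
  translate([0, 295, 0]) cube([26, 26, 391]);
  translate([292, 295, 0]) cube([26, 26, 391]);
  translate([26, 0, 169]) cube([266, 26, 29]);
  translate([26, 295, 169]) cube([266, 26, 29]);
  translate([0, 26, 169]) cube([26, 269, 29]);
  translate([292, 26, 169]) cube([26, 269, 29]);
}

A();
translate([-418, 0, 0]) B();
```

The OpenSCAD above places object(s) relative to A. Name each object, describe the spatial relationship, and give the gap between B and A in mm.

The stool's nearest face is 100 mm from the table's −x face.

A is a table. B is a stool. The stool is on the floor beside the table on its −x side. The gap between the stool and the table is 100 mm.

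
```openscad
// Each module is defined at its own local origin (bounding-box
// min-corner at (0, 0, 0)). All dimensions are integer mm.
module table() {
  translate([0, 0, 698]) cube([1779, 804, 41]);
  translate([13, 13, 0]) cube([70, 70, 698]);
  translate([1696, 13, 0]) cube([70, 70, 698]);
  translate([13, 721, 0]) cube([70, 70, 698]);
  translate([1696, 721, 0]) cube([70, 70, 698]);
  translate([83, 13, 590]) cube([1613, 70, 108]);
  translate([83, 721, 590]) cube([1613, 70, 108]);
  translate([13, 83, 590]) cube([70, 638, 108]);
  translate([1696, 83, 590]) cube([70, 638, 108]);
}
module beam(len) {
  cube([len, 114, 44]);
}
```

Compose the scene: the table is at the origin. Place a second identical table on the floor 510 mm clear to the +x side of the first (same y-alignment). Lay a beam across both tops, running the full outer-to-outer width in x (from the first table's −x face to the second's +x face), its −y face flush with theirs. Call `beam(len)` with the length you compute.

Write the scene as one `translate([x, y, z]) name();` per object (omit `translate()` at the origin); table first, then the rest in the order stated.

table();
translate([2289, 0, 0]) table();
translate([0, 0, 739]) beam(4068);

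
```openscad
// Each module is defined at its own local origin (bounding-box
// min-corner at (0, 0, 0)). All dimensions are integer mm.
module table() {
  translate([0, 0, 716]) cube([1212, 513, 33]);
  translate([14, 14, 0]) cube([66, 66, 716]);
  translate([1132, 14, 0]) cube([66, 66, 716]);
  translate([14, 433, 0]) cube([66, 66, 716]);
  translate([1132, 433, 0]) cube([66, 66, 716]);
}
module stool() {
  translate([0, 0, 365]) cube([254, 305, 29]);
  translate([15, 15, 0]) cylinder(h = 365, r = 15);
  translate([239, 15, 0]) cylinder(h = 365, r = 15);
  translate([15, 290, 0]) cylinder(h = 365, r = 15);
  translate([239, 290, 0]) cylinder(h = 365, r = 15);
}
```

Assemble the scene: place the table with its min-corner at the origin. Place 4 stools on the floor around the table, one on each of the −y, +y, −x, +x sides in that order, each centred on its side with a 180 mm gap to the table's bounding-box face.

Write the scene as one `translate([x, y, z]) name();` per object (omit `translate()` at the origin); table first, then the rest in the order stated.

table();
translate([479, -485, 0]) stool();
translate([479, 693, 0]) stool();
translate([-434, 104, 0]) stool();
translate([1392, 104, 0]) stool();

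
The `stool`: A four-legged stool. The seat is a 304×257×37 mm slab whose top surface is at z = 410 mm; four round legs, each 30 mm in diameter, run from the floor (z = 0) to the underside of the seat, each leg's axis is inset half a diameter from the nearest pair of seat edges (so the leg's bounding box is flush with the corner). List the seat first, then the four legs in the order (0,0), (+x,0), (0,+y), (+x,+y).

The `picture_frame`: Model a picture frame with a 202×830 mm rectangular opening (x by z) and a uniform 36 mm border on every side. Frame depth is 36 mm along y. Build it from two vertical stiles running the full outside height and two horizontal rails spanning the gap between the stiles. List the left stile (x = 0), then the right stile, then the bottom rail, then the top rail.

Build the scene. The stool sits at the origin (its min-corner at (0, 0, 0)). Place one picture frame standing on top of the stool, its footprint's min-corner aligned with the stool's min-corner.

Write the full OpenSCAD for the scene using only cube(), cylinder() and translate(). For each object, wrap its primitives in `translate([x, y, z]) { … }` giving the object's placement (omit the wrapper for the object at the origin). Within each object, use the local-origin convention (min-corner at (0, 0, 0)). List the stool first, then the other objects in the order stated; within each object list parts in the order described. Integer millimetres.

translate([0, 0, 373]) cube([304, 257, 37]);
translate([15, 15, 0]) cylinder(h = 373, r = 15);
translate([289, 15, 0]) cylinder(h = 373, r = 15);
translate([15, 242, 0]) cylinder(h = 373, r = 15);
translate([289, 242, 0]) cylinder(h = 373, r = 15);
translate([0, 0, 410]) {
  cube([36, 36, 902]);
  translate([238, 0, 0]) cube([36, 36, 902]);
  translate([36, 0, 0]) cube([202, 36, 36]);
  translate([36, 0, 866]) cube([202, 36, 36]);
}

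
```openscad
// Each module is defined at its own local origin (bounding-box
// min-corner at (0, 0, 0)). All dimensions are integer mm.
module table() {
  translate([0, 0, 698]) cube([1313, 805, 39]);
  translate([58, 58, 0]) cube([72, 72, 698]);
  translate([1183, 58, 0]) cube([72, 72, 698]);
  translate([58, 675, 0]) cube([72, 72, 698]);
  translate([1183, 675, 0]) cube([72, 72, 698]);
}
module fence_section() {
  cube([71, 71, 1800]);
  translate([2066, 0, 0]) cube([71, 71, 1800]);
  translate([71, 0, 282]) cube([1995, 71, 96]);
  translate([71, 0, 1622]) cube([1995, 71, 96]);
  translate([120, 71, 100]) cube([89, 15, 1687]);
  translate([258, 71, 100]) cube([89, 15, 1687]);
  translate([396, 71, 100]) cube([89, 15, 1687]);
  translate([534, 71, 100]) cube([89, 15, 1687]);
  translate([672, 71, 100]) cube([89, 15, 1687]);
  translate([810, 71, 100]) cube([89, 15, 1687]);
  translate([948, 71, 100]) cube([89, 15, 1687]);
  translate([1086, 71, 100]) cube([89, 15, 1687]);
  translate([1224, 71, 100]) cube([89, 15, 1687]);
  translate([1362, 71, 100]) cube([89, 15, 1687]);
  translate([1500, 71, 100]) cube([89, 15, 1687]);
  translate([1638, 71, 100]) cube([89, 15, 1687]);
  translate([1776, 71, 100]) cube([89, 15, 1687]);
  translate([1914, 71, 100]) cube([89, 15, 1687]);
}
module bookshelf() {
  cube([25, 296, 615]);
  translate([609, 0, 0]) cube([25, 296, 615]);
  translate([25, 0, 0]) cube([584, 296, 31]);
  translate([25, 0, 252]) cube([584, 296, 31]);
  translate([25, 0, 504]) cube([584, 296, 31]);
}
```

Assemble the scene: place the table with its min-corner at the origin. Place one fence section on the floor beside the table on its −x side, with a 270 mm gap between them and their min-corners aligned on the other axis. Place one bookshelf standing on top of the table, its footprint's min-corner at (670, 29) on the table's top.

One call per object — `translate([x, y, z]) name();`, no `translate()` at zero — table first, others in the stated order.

table();
translate([-2407, 0, 0]) fence_section();
translate([670, 29, 737]) bookshelf();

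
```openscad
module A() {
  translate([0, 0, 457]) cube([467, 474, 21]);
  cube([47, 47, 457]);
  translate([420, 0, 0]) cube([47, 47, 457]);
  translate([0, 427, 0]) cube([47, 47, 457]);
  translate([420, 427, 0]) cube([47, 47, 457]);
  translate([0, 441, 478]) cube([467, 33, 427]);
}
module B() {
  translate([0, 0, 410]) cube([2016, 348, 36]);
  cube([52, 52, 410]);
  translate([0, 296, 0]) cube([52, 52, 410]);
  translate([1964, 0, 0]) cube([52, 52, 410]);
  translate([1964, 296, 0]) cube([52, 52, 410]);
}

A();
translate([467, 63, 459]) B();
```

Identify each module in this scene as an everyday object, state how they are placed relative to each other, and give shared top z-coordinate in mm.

Both tops at z = 905 mm.

A is a chair. B is a bench. The bench is beside the chair with their tops flush at z = 905. The shared top z-coordinate is 905 mm.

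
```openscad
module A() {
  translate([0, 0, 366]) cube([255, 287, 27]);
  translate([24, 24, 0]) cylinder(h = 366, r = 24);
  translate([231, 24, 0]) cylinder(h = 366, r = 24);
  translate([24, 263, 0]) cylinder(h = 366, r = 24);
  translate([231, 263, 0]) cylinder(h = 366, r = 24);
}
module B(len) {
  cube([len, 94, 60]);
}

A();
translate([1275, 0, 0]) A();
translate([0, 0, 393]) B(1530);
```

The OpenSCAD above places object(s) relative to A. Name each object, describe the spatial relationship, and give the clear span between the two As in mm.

A is a stool. B is a beam. A beam spans the tops of two stools. The clear span between the two stools is 1020 mm.

Second stool starts at x = 1275; first ends at x = 255; clear span = 1275 − 255 = 1020 mm.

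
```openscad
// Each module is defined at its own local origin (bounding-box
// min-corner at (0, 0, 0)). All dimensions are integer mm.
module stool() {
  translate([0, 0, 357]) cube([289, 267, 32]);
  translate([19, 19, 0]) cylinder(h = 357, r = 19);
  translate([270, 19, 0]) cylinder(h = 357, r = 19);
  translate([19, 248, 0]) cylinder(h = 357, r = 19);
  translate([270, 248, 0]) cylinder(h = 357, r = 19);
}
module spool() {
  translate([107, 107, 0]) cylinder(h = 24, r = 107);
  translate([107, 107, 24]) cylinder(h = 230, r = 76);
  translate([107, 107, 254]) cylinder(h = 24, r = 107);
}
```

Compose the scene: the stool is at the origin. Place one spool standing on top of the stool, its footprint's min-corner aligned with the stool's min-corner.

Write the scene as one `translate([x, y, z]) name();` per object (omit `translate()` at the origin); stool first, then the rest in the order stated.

stool();
translate([0, 0, 389]) spool();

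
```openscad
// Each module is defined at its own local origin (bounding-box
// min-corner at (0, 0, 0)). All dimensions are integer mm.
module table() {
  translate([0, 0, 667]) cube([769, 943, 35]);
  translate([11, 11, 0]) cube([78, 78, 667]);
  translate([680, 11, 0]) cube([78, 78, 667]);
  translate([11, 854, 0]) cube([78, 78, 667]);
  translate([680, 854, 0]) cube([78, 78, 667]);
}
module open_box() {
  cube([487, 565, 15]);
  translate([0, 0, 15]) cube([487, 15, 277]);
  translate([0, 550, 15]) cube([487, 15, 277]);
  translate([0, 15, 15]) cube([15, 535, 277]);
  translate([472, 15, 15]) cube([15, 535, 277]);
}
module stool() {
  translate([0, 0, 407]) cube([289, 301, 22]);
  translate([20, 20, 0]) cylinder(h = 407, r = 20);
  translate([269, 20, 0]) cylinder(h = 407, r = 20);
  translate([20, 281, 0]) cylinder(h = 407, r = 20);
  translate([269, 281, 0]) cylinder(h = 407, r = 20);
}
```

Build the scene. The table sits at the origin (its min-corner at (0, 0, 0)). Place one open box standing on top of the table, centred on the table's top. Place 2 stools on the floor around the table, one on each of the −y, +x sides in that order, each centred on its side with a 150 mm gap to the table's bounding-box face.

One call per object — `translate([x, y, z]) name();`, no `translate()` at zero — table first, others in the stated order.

table();
translate([141, 189, 702]) open_box();
translate([240, -451, 0]) stool();
translate([919, 321, 0]) stool();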